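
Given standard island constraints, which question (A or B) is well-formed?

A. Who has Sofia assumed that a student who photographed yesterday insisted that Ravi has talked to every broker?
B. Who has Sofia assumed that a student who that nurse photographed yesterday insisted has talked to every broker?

In A, the wh-phrase is extracted from inside a complex-NP island (relative clause) (introduced by "who"), which blocks movement.
In B, the extraction path crosses only that-complement boundaries, which are transparent.
So B is grammatical.

B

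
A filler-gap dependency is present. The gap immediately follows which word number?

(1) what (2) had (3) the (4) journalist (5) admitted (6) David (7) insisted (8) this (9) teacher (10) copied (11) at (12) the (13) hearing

10

The displaced element is "what" (word 1).
It is linked across 2 clause boundaries (Ø → Ø).
It functions as the direct object of "copied", so the gap sits immediately after word 10 ("copied").
Base order: The journalist had admitted David insisted this teacher copied what at the hearing.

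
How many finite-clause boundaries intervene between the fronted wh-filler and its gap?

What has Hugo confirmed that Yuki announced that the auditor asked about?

2

"what" is extracted from the PP object of "asked".
Boundaries crossed, outermost first: [that], [that] — 2 in total.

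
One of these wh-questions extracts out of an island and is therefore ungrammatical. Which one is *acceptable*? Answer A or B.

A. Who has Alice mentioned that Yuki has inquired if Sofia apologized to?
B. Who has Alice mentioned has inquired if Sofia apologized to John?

In A, the wh-phrase is extracted from inside a wh-island (introduced by "if"), which blocks movement.
In B, the extraction path crosses only that-complement boundaries, which are transparent.
So B is grammatical.

B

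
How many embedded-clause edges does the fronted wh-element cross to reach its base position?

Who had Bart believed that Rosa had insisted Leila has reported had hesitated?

3

"who" is extracted from the subject of "hesitated".
Boundaries crossed, outermost first: [that], [Ø], [Ø] — 3 in total.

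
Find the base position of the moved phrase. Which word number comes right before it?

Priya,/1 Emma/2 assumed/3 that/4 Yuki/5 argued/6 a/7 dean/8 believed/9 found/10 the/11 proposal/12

The displaced element is "Priya" (word 1).
It is linked across 3 clause boundaries (that → Ø → Ø).
It functions as the subject of "found", so the gap sits immediately after word 9 ("believed").
Base order: Emma assumed that Yuki argued a dean believed that Priya found the proposal.

9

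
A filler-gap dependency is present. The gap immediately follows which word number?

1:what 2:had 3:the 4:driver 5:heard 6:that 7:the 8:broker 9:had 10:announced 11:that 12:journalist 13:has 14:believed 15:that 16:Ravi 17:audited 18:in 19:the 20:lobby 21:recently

17

The displaced element is "what" (word 1).
It is linked across 3 clause boundaries (that → Ø → that).
It functions as the direct object of "audited", so the gap sits immediately after word 17 ("audited").
Base order: The driver had heard that the broker had announced that journalist has believed that Ravi audited what in the lobby recently.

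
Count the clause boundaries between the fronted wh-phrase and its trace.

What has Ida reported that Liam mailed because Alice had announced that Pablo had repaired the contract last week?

1

"what" is extracted from the object of "mailed".
Boundaries crossed, outermost first: [that] — 1 in total.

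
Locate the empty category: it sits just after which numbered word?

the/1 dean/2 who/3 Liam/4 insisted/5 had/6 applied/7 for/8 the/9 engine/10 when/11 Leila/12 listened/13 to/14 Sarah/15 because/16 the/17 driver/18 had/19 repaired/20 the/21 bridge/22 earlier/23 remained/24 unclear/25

The displaced element is "the dean" (word 2).
It is linked across 1 clause boundary (Ø).
It functions as the subject of "applied", so the gap sits immediately after word 5 ("insisted").
Base order: Liam insisted that the dean had applied for the engine when Leila listened to Sarah because the driver had repaired the bridge earlier.

5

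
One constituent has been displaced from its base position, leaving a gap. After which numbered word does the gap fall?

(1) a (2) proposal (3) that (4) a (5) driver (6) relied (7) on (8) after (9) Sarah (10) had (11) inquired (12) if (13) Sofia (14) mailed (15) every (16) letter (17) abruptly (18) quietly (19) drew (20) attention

The displaced element is "a proposal" (word 2).
It functions as the object of the preposition "on" of "relied", so the gap sits immediately after word 7 ("on").
Base order: A driver relied on a proposal after Sarah had inquired if Sofia mailed every letter abruptly quietly.

7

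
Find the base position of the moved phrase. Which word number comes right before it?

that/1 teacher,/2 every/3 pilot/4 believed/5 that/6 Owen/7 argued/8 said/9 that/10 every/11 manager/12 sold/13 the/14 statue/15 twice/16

The displaced element is "that teacher" (word 2).
It is linked across 2 clause boundaries (that → Ø).
It functions as the subject of "said", so the gap sits immediately after word 8 ("argued").
Base order: Every pilot believed that Owen argued that teacher said that every manager sold the statue twice.

8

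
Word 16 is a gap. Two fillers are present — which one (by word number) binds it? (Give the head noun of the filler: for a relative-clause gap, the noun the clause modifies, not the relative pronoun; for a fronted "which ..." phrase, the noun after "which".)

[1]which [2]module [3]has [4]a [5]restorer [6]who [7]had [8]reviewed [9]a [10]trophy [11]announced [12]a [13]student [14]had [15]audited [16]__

2

The marked gap is the direct object of "audited".
Its filler is the fronted wh-phrase "which module", at word 2.
(The other dependency links word 5 to a gap after word 6.)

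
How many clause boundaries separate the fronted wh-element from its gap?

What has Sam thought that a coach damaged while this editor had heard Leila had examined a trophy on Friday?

"what" is extracted from the object of "damaged".
Boundaries crossed, outermost first: [that] — 1 in total.

1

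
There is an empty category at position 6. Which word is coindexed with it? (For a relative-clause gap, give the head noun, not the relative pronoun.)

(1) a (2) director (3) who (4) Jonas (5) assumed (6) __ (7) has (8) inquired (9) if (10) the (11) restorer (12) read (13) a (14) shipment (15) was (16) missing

2

The gap at 6 is the subject of "inquired", inside a relative clause.
The relative pronoun is "who" (word 3); it is bound by the head noun immediately before it.
Its filler is the head noun "director", at word 2.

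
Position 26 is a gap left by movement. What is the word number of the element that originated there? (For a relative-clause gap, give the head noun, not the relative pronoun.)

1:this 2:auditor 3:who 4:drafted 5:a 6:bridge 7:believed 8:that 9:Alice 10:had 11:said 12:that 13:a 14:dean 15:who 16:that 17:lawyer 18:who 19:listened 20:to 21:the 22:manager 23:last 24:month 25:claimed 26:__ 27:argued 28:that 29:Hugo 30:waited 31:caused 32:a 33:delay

14

The gap at 26 is the subject of "argued", inside a relative clause.
The relative pronoun is "who" (word 15); it is bound by the head noun immediately before it.
Its filler is the head noun "dean", at word 14.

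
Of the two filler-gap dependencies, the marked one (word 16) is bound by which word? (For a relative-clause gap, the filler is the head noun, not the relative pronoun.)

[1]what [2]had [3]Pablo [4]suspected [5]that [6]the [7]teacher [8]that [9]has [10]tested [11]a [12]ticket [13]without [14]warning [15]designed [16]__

The marked gap is the direct object of "designed".
Its filler is the fronted wh-phrase "what", at word 1.
(The other dependency links word 7 to a gap after word 8.)

1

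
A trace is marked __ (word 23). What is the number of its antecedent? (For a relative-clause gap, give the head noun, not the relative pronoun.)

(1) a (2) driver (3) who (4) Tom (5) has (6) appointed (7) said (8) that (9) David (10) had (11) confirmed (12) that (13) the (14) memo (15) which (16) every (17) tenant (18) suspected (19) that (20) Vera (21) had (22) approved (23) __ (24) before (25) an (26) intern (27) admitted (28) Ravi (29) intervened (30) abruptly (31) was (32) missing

14

The gap at 23 is the object of "approved", inside a relative clause.
The relative pronoun is "which" (word 15); it is bound by the head noun immediately before it.
Its filler is the head noun "memo", at word 14.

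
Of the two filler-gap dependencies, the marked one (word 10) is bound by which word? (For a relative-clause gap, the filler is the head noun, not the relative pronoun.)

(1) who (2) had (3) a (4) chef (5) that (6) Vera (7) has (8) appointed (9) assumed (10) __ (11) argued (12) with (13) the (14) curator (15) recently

The marked gap is the subject of "argued".
Its filler is the fronted wh-phrase "who", at word 1.
(The other dependency links word 4 to a gap after word 8.)

1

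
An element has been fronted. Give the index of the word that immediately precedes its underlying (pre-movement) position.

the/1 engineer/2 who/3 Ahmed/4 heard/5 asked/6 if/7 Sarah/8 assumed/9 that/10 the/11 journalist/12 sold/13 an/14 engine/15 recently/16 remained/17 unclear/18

The displaced element is "the engineer" (word 2).
It is linked across 1 clause boundary (Ø).
It functions as the subject of "asked", so the gap sits immediately after word 5 ("heard").
Base order: Ahmed heard that the engineer asked if Sarah assumed that the journalist sold an engine recently.

5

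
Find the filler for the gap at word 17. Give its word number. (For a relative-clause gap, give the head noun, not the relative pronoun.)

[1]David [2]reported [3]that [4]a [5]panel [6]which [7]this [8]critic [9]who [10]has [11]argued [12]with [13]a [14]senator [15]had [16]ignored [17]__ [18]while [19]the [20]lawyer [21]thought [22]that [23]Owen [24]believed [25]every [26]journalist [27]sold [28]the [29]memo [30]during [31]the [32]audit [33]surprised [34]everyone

5

The gap at 17 is the object of "ignored", inside a relative clause.
The relative pronoun is "which" (word 6); it is bound by the head noun immediately before it.
Its filler is the head noun "panel", at word 5.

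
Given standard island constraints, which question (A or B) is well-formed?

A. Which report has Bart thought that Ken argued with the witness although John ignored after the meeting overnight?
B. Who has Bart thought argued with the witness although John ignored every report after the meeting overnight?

In A, the wh-phrase is extracted from inside an adjunct island (introduced by "although"), which blocks movement.
In B, the extraction path crosses only that-complement boundaries, which are transparent.
So B is grammatical.

B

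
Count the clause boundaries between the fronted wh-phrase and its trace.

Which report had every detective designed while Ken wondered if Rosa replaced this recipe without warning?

"which report" originates inside the matrix clause — no clause boundary is crossed.

0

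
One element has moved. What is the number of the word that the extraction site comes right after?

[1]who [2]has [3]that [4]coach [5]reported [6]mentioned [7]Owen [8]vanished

The displaced element is "who" (word 1).
It is linked across 1 clause boundary (Ø).
It functions as the subject of "mentioned", so the gap sits immediately after word 5 ("reported").
Base order: That coach has reported that who mentioned Owen vanished.

5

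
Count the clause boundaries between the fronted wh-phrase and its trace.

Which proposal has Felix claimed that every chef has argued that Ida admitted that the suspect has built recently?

"which proposal" is extracted from the object of "built".
Boundaries crossed, outermost first: [that], [that], [that] — 3 in total.

3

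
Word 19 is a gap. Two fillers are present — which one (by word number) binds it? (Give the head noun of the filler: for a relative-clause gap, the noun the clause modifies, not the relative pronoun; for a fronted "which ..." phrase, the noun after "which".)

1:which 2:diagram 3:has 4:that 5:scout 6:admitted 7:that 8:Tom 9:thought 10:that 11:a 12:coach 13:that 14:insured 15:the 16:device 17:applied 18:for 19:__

2

The marked gap is the object of the preposition "for" of "applied".
Its filler is the fronted wh-phrase "which diagram", at word 2.
(The other dependency links word 12 to a gap after word 13.)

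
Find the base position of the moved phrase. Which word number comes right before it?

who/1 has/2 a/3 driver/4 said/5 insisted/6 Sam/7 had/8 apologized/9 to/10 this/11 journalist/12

The displaced element is "who" (word 1).
It is linked across 1 clause boundary (Ø).
It functions as the subject of "insisted", so the gap sits immediately after word 5 ("said").
Base order: A driver has said that who insisted Sam had apologized to this journalist.

5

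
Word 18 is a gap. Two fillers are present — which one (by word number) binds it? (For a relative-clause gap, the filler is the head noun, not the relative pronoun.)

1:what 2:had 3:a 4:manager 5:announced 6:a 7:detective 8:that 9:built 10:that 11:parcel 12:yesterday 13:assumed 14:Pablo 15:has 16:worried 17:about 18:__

1

The marked gap is the object of the preposition "about" of "worried".
Its filler is the fronted wh-phrase "what", at word 1.
(The other dependency links word 7 to a gap after word 8.)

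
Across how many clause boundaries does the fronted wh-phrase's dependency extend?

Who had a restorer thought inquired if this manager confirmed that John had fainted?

"who" is extracted from the subject of "inquired".
Boundaries crossed, outermost first: [Ø] — 1 in total.

1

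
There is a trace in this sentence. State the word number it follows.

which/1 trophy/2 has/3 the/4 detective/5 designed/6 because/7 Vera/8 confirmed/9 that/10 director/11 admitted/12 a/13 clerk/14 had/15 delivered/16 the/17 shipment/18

The displaced element is "which trophy" (word 2).
It functions as the direct object of "designed", so the gap sits immediately after word 6 ("designed").
Base order: The detective has designed which trophy because Vera confirmed that director admitted a clerk had delivered the shipment.

6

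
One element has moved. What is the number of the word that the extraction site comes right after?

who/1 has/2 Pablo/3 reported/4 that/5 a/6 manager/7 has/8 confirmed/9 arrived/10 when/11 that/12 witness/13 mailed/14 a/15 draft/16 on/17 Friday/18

The displaced element is "who" (word 1).
It is linked across 2 clause boundaries (that → Ø).
It functions as the subject of "arrived", so the gap sits immediately after word 9 ("confirmed").
Base order: Pablo has reported that a manager has confirmed that who arrived when that witness mailed a draft on Friday.

9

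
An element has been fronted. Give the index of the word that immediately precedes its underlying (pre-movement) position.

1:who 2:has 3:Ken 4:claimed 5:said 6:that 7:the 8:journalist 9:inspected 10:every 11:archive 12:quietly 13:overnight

4

The displaced element is "who" (word 1).
It is linked across 1 clause boundary (Ø).
It functions as the subject of "said", so the gap sits immediately after word 4 ("claimed").
Base order: Ken has claimed that who said that the journalist inspected every archive quietly overnight.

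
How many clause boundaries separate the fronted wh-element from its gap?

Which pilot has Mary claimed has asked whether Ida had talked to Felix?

1

"which pilot" is extracted from the subject of "asked".
Boundaries crossed, outermost first: [Ø] — 1 in total.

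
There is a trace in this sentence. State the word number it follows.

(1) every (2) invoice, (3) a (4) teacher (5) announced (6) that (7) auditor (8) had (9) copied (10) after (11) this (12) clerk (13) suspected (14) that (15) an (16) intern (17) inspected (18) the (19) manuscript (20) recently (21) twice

The displaced element is "every invoice" (word 2).
It is linked across 1 clause boundary (Ø).
It functions as the direct object of "copied", so the gap sits immediately after word 9 ("copied").
Base order: A teacher announced that auditor had copied every invoice after this clerk suspected that an intern inspected the manuscript recently twice.

9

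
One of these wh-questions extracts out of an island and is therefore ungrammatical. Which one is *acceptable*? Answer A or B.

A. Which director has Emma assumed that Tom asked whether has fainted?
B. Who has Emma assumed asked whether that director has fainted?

In A, the wh-phrase is extracted from inside a wh-island (introduced by "whether"), which blocks movement.
In B, the extraction path crosses only that-complement boundaries, which are transparent.
So B is grammatical.

B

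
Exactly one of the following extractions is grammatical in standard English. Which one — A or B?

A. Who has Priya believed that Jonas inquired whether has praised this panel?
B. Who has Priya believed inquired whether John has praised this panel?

B

In A, the wh-phrase is extracted from inside a wh-island (introduced by "whether"), which blocks movement.
In B, the extraction path crosses only that-complement boundaries, which are transparent.
So B is grammatical.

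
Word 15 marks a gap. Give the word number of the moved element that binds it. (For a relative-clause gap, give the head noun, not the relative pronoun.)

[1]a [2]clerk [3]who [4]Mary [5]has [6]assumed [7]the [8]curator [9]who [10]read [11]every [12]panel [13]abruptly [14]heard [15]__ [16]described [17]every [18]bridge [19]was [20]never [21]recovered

2

The gap at 15 is the subject of "described", inside a relative clause.
The relative pronoun is "who" (word 3); it is bound by the head noun immediately before it.
Its filler is the head noun "clerk", at word 2.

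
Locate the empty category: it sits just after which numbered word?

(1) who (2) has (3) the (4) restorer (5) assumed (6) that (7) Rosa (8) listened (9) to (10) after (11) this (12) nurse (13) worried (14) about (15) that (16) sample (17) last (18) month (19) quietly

The displaced element is "who" (word 1).
It is linked across 1 clause boundary (that).
It functions as the object of the preposition "to" of "listened", so the gap sits immediately after word 9 ("to").
Base order: The restorer has assumed that Rosa listened to who after this nurse worried about that sample last month quietly.

9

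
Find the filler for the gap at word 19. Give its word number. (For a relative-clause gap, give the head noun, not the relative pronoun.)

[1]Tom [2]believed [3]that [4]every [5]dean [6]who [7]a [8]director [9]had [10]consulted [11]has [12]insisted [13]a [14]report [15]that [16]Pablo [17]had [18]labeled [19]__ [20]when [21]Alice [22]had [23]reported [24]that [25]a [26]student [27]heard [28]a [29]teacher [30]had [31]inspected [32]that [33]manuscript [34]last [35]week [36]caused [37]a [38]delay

The gap at 19 is the object of "labeled", inside a relative clause.
The relative pronoun is "that" (word 15); it is bound by the head noun immediately before it.
Its filler is the head noun "report", at word 14.

14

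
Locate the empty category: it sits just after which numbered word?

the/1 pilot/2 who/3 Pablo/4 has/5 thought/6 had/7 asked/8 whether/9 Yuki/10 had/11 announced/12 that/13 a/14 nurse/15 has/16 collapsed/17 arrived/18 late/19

The displaced element is "the pilot" (word 2).
It is linked across 1 clause boundary (Ø).
It functions as the subject of "asked", so the gap sits immediately after word 6 ("thought").
Base order: Pablo has thought that the pilot had asked whether Yuki had announced that a nurse has collapsed.

6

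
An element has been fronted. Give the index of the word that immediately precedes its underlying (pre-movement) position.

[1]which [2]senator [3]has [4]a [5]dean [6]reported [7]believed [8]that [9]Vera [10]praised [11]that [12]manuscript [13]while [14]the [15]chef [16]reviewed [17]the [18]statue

6

The displaced element is "which senator" (word 2).
It is linked across 1 clause boundary (Ø).
It functions as the subject of "believed", so the gap sits immediately after word 6 ("reported").
Base order: A dean has reported that which senator believed that Vera praised that manuscript while the chef reviewed the statue.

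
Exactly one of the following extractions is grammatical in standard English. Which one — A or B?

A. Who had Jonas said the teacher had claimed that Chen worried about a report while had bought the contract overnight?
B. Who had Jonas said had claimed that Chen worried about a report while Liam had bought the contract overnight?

B

In A, the wh-phrase is extracted from inside an adjunct island (introduced by "while"), which blocks movement.
In B, the extraction path crosses only that-complement boundaries, which are transparent.
So B is grammatical.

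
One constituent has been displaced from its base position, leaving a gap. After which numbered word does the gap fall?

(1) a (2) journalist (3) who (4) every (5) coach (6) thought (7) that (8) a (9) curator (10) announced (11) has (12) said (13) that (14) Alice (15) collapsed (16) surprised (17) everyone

10

The displaced element is "a journalist" (word 2).
It is linked across 2 clause boundaries (that → Ø).
It functions as the subject of "said", so the gap sits immediately after word 10 ("announced").
Base order: Every coach thought that a curator announced a journalist has said that Alice collapsed.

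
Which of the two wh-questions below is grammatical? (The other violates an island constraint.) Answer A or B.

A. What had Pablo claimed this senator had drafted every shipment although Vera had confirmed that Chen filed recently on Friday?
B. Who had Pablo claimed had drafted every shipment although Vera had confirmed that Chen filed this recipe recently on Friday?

B

In A, the wh-phrase is extracted from inside an adjunct island (introduced by "although"), which blocks movement.
In B, the extraction path crosses only that-complement boundaries, which are transparent.
So B is grammatical.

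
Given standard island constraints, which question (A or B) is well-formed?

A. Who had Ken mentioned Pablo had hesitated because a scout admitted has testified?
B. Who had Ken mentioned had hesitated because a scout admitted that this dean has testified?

In A, the wh-phrase is extracted from inside an adjunct island (introduced by "because"), which blocks movement.
In B, the extraction path crosses only that-complement boundaries, which are transparent.
So B is grammatical.

B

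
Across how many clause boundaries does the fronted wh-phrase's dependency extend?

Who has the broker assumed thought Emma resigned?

1

"who" is extracted from the subject of "thought".
Boundaries crossed, outermost first: [Ø] — 1 in total.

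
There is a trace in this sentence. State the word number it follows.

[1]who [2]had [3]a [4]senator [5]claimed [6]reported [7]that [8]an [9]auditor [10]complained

5

The displaced element is "who" (word 1).
It is linked across 1 clause boundary (Ø).
It functions as the subject of "reported", so the gap sits immediately after word 5 ("claimed").
Base order: A senator had claimed who reported that an auditor complained.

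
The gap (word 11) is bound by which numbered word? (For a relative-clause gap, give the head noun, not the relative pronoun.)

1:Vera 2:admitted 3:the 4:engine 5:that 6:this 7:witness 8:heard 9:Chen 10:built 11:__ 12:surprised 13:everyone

4

The gap at 11 is the object of "built", inside a relative clause.
The relative pronoun is "that" (word 5); it is bound by the head noun immediately before it.
Its filler is the head noun "engine", at word 4.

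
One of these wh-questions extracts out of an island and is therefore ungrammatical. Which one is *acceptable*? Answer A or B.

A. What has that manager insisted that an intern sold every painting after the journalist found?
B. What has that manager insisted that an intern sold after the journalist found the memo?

B

In A, the wh-phrase is extracted from inside an adjunct island (introduced by "after"), which blocks movement.
In B, the extraction path crosses only that-complement boundaries, which are transparent.
So B is grammatical.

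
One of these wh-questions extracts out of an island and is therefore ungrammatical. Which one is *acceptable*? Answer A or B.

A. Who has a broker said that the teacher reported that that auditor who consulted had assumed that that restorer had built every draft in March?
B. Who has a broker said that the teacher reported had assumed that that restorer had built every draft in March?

In A, the wh-phrase is extracted from inside a complex-NP island (relative clause) (introduced by "who"), which blocks movement.
In B, the extraction path crosses only that-complement boundaries, which are transparent.
So B is grammatical.

B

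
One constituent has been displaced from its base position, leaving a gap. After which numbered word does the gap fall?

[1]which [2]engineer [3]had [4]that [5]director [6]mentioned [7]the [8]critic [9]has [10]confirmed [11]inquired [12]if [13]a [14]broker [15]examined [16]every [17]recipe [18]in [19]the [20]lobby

The displaced element is "which engineer" (word 2).
It is linked across 2 clause boundaries (Ø → Ø).
It functions as the subject of "inquired", so the gap sits immediately after word 10 ("confirmed").
Base order: That director had mentioned the critic has confirmed that which engineer inquired if a broker examined every recipe in the lobby.

10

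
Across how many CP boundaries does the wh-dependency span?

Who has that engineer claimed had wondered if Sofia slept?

"who" is extracted from the subject of "wondered".
Boundaries crossed, outermost first: [Ø] — 1 in total.

1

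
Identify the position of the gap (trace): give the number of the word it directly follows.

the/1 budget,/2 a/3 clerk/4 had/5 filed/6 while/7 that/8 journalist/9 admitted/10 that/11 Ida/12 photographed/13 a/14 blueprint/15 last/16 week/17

6

The displaced element is "the budget" (word 2).
It functions as the direct object of "filed", so the gap sits immediately after word 6 ("filed").
Base order: A clerk had filed the budget while that journalist admitted that Ida photographed a blueprint last week.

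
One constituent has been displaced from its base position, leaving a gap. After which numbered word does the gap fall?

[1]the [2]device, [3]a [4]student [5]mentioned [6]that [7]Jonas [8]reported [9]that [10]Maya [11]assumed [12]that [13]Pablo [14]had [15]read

The displaced element is "the device" (word 2).
It is linked across 3 clause boundaries (that → that → that).
It functions as the direct object of "read", so the gap sits immediately after word 15 ("read").
Base order: A student mentioned that Jonas reported that Maya assumed that Pablo had read the device.

15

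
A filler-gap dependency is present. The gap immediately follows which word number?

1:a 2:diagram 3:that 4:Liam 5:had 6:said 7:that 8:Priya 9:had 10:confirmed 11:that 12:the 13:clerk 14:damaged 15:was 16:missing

14

The displaced element is "a diagram" (word 2).
It is linked across 2 clause boundaries (that → that).
It functions as the direct object of "damaged", so the gap sits immediately after word 14 ("damaged").
Base order: Liam had said that Priya had confirmed that the clerk damaged a diagram.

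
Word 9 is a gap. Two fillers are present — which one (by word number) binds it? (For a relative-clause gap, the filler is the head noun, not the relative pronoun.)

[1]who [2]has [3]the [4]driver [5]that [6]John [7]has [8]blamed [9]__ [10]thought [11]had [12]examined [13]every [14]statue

4

The marked gap is inside the relative clause, the direct object of "blamed".
Its filler is the head noun "driver" (via "that"), at word 4.
(The other dependency links word 1 to a gap after word 10.)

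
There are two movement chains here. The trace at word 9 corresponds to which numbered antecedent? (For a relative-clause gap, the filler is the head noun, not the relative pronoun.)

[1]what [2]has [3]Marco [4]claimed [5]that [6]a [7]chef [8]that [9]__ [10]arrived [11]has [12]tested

7

The marked gap is inside the relative clause, the subject of "arrived".
Its filler is the head noun "chef" (via "that"), at word 7.
(The other dependency links word 1 to a gap after word 12.)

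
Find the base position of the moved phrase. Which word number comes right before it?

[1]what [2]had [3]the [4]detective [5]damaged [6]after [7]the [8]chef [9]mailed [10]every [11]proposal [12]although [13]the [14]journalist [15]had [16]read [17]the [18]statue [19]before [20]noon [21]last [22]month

The displaced element is "what" (word 1).
It functions as the direct object of "damaged", so the gap sits immediately after word 5 ("damaged").
Base order: The detective had damaged what after the chef mailed every proposal although the journalist had read the statue before noon last month.

5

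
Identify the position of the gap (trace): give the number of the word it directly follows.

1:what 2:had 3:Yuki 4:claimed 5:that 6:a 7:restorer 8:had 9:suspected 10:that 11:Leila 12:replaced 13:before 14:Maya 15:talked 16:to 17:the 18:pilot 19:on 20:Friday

12

The displaced element is "what" (word 1).
It is linked across 2 clause boundaries (that → that).
It functions as the direct object of "replaced", so the gap sits immediately after word 12 ("replaced").
Base order: Yuki had claimed that a restorer had suspected that Leila replaced what before Maya talked to the pilot on Friday.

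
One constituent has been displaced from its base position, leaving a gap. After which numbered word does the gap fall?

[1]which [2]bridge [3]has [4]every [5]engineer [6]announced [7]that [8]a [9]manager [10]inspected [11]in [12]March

10

The displaced element is "which bridge" (word 2).
It is linked across 1 clause boundary (that).
It functions as the direct object of "inspected", so the gap sits immediately after word 10 ("inspected").
Base order: Every engineer has announced that a manager inspected which bridge in March.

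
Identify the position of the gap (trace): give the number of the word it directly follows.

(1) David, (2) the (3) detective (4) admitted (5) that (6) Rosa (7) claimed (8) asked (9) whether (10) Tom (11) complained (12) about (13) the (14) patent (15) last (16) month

7

The displaced element is "David" (word 1).
It is linked across 2 clause boundaries (that → Ø).
It functions as the subject of "asked", so the gap sits immediately after word 7 ("claimed").
Base order: The detective admitted that Rosa claimed that David asked whether Tom complained about the patent last month.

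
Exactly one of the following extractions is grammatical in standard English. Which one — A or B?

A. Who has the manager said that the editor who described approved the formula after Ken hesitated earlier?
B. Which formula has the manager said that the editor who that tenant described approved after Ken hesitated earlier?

B

In A, the wh-phrase is extracted from inside a complex-NP island (relative clause) (introduced by "who"), which blocks movement.
In B, the extraction path crosses only that-complement boundaries, which are transparent.
So B is grammatical.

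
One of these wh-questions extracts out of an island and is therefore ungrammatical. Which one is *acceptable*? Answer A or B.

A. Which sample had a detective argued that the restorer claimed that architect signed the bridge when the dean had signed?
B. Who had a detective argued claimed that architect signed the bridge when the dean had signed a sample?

In A, the wh-phrase is extracted from inside an adjunct island (introduced by "when"), which blocks movement.
In B, the extraction path crosses only that-complement boundaries, which are transparent.
So B is grammatical.

B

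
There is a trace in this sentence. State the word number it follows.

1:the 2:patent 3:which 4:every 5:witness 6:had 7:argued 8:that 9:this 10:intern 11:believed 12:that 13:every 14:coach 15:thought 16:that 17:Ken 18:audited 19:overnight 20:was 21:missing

The displaced element is "the patent" (word 2).
It is linked across 3 clause boundaries (that → that → that).
It functions as the direct object of "audited", so the gap sits immediately after word 18 ("audited").
Base order: Every witness had argued that this intern believed that every coach thought that Ken audited the patent overnight.

18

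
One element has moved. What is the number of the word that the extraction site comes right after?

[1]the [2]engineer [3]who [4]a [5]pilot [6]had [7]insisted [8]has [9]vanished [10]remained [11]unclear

7

The displaced element is "the engineer" (word 2).
It is linked across 1 clause boundary (Ø).
It functions as the subject of "vanished", so the gap sits immediately after word 7 ("insisted").
Base order: A pilot had insisted that the engineer has vanished.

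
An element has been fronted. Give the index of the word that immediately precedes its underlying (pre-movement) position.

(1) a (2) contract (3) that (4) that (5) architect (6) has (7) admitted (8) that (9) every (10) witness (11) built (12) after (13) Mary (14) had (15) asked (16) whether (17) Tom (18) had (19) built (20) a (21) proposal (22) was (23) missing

11

The displaced element is "a contract" (word 2).
It is linked across 1 clause boundary (that).
It functions as the direct object of "built", so the gap sits immediately after word 11 ("built").
Base order: That architect has admitted that every witness built a contract after Mary had asked whether Tom had built a proposal.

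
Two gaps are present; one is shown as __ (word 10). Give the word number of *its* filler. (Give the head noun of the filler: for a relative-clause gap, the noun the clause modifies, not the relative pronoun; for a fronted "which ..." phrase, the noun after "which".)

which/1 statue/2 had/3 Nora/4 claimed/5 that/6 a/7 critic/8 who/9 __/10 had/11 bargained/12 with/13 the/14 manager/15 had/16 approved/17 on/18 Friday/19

8

The marked gap is inside the relative clause, the subject of "bargained".
Its filler is the head noun "critic" (via "who"), at word 8.
(The other dependency links word 2 to a gap after word 17.)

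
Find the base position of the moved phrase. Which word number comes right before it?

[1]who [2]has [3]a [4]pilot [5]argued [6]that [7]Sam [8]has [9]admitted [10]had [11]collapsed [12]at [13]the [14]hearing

9

The displaced element is "who" (word 1).
It is linked across 2 clause boundaries (that → Ø).
It functions as the subject of "collapsed", so the gap sits immediately after word 9 ("admitted").
Base order: A pilot has argued that Sam has admitted that who had collapsed at the hearing.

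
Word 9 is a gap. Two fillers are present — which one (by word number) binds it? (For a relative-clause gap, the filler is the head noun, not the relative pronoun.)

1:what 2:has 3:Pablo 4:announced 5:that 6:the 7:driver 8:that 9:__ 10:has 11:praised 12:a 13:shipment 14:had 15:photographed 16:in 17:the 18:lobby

The marked gap is inside the relative clause, the subject of "praised".
Its filler is the head noun "driver" (via "that"), at word 7.
(The other dependency links word 1 to a gap after word 15.)

7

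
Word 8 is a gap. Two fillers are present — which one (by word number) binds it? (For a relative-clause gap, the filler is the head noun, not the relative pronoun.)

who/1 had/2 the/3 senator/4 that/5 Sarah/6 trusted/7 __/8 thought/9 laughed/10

4

The marked gap is inside the relative clause, the direct object of "trusted".
Its filler is the head noun "senator" (via "that"), at word 4.
(The other dependency links word 1 to a gap after word 9.)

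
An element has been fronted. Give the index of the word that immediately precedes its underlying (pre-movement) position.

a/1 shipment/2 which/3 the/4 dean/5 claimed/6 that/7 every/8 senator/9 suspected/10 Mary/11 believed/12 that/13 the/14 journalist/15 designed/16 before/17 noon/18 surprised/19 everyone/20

16

The displaced element is "a shipment" (word 2).
It is linked across 3 clause boundaries (that → Ø → that).
It functions as the direct object of "designed", so the gap sits immediately after word 16 ("designed").
Base order: The dean claimed that every senator suspected Mary believed that the journalist designed a shipment before noon.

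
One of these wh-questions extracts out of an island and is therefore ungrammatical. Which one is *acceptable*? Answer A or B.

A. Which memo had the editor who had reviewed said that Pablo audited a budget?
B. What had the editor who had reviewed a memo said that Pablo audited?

In A, the wh-phrase is extracted from inside a complex-NP island (relative clause) (introduced by "who"), which blocks movement.
In B, the extraction path crosses only that-complement boundaries, which are transparent.
So B is grammatical.

B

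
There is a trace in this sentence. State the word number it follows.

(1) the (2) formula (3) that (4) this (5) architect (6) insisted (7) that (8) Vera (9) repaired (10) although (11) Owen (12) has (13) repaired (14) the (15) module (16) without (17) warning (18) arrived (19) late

9

The displaced element is "the formula" (word 2).
It is linked across 1 clause boundary (that).
It functions as the direct object of "repaired", so the gap sits immediately after word 9 ("repaired").
Base order: This architect insisted that Vera repaired the formula although Owen has repaired the module without warning.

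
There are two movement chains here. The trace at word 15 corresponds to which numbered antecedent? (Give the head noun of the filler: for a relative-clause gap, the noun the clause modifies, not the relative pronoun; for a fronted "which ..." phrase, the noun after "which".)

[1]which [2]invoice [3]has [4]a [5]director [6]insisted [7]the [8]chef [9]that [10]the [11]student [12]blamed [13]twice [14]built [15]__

2

The marked gap is the direct object of "built".
Its filler is the fronted wh-phrase "which invoice", at word 2.
(The other dependency links word 8 to a gap after word 12.)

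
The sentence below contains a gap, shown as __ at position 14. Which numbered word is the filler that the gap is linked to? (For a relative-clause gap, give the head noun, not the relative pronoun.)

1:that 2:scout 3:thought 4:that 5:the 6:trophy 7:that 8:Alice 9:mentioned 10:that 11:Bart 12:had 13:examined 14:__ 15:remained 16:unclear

The gap at 14 is the object of "examined", inside a relative clause.
The relative pronoun is "that" (word 7); it is bound by the head noun immediately before it.
Its filler is the head noun "trophy", at word 6.

6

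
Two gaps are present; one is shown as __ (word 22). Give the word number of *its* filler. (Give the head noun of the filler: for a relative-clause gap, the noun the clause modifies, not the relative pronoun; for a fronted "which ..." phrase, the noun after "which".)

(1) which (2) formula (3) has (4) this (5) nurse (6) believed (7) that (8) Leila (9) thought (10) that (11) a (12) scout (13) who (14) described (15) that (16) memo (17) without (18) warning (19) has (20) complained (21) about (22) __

2

The marked gap is the object of the preposition "about" of "complained".
Its filler is the fronted wh-phrase "which formula", at word 2.
(The other dependency links word 12 to a gap after word 13.)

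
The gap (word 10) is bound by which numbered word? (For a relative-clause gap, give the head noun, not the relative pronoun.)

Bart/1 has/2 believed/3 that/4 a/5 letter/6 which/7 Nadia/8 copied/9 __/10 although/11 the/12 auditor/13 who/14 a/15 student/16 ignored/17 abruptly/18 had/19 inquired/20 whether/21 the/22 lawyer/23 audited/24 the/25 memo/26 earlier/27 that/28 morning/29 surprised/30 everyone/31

6

The gap at 10 is the object of "copied", inside a relative clause.
The relative pronoun is "which" (word 7); it is bound by the head noun immediately before it.
Its filler is the head noun "letter", at word 6.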